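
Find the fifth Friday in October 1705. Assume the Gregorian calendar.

October 30, 1705

October 1, 1705 is a Thursday.
The first Friday is therefore October 2 (1 days later).
The fifth Friday is 2 + 4×7 = October 30.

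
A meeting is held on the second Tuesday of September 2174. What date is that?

September 13, 2174

September 1, 2174 is a Thursday.
The first Tuesday is therefore September 6 (5 days later).
The second Tuesday is 6 + 1×7 = September 13.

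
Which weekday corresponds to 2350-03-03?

Friday

Doomsday rule: the anchor day for the 2300s is Wednesday. For year 50: 50÷12 = 4 r 2, and 2÷4 = 0, so 4+2+0 = 6.
Wednesday + 6 ≡ Tuesday — that's 2350's doomsday.
In March the doomsday date is Mar 14.
Mar 3 is 11 days before Mar 14; 11 mod 7 = 4, so Tuesday − 4 = Friday.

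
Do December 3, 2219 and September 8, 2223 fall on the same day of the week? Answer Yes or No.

No

From Dec 3, 2219 to Sep 8, 2223 is 1375 days.
1375 mod 7 = 3, so they are different weekdays.
(Dec 3, 2219 is a Friday; Sep 8, 2223 is a Monday.)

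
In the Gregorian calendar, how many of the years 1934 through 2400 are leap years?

114

Multiples of 4 in [1934,2400]: 117.
Of those, multiples of 100: 5 (not leap unless ÷400).
Multiples of 400: 2.
Leap years = 117 − 5 + 2 = 114.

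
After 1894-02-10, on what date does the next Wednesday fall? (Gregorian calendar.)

February 14, 1894

Feb 10, 1894 is a Saturday.
From Saturday to the next Wednesday is 4 days.
Feb 10, 1894 + 4 = Feb 14, 1894.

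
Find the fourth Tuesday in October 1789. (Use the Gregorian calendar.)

October 27, 1789

October 1, 1789 is a Thursday.
The first Tuesday is therefore October 6 (5 days later).
The fourth Tuesday is 6 + 3×7 = October 27.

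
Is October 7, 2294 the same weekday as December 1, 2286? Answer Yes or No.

From Dec 1, 2286 to Oct 7, 2294 is 2867 days.
2867 mod 7 = 4, so they are different weekdays.
(Dec 1, 2286 is a Wednesday; Oct 7, 2294 is a Sunday.)

No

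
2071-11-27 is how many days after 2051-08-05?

Aug 5, 2051 → Aug 5, 2052: 366 days (Feb 29, 2052 is in that span).
Aug 5, 2052 → Aug 5, 2053: 365 days.
Aug 5, 2053 → Aug 5, 2054: 365 days.
Aug 5, 2054 → Aug 5, 2055: 365 days.
Aug 5, 2055 → Aug 5, 2056: 366 days (Feb 29, 2056 is in that span).
Aug 5, 2056 → Aug 5, 2057: 365 days.
Aug 5, 2057 → Aug 5, 2058: 365 days.
Aug 5, 2058 → Aug 5, 2059: 365 days.
Aug 5, 2059 → Aug 5, 2060: 366 days (Feb 29, 2060 is in that span).
Aug 5, 2060 → Aug 5, 2061: 365 days.
Aug 5, 2061 → Aug 5, 2062: 365 days.
Aug 5, 2062 → Aug 5, 2063: 365 days.
Aug 5, 2063 → Aug 5, 2064: 366 days (Feb 29, 2064 is in that span).
Aug 5, 2064 → Aug 5, 2065: 365 days.
Aug 5, 2065 → Aug 5, 2066: 365 days.
Aug 5, 2066 → Aug 5, 2067: 365 days.
Aug 5, 2067 → Aug 5, 2068: 366 days (Feb 29, 2068 is in that span).
Aug 5, 2068 → Aug 5, 2069: 365 days.
Aug 5, 2069 → Aug 5, 2070: 365 days.
Aug 5, 2070 → Aug 5, 2071: 365 days.
Aug 5, 2071 → Sep 5, 2071: 31 days (August has 31).
Sep 5, 2071 → Oct 5, 2071: 30 days (September has 30).
Oct 5, 2071 → Nov 5, 2071: 31 days (October has 31).
Nov 5, 2071 → Nov 27, 2071: 22 days.
Total: 7419 days.

7419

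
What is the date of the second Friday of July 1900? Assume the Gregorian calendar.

July 13, 1900

July 1, 1900 is a Sunday.
The first Friday is therefore July 6 (5 days later).
The second Friday is 6 + 1×7 = July 13.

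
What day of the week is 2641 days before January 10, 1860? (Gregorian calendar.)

Sunday

Jan 10, 1860 is a Tuesday.
2641 mod 7 = 2, so 2641 days before a Tuesday is Tuesday − 2 = Sunday.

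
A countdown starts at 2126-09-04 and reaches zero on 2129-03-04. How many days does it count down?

Sep 4, 2126 → Sep 4, 2127: 365 days.
Sep 4, 2127 → Sep 4, 2128: 366 days (Feb 29, 2128 is in that span).
Sep 4, 2128 → Oct 4, 2128: 30 days (September has 30).
Oct 4, 2128 → Nov 4, 2128: 31 days (October has 31).
Nov 4, 2128 → Dec 4, 2128: 30 days (November has 30).
Dec 4, 2128 → Jan 4, 2129: 31 days (December has 31).
Jan 4, 2129 → Feb 4, 2129: 31 days (January has 31).
Feb 4, 2129 → Mar 4, 2129: 28 days.
Total: 912 days.

912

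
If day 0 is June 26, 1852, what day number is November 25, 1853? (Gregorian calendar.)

517

Jun 26, 1852 → Jun 26, 1853: 365 days.
Jun 26, 1853 → Jul 26, 1853: 30 days (June has 30).
Jul 26, 1853 → Aug 26, 1853: 31 days (July has 31).
Aug 26, 1853 → Sep 26, 1853: 31 days (August has 31).
Sep 26, 1853 → Oct 26, 1853: 30 days (September has 30).
Oct 26, 1853 → Nov 25, 1853: 30 days.
Total: 517 days.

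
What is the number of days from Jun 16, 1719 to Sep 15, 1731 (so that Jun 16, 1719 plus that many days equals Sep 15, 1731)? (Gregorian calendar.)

4474

Jun 16, 1719 → Jun 16, 1720: 366 days (Feb 29, 1720 is in that span).
Jun 16, 1720 → Jun 16, 1721: 365 days.
Jun 16, 1721 → Jun 16, 1722: 365 days.
Jun 16, 1722 → Jun 16, 1723: 365 days.
Jun 16, 1723 → Jun 16, 1724: 366 days (Feb 29, 1724 is in that span).
Jun 16, 1724 → Jun 16, 1725: 365 days.
Jun 16, 1725 → Jun 16, 1726: 365 days.
Jun 16, 1726 → Jun 16, 1727: 365 days.
Jun 16, 1727 → Jun 16, 1728: 366 days (Feb 29, 1728 is in that span).
Jun 16, 1728 → Jun 16, 1729: 365 days.
Jun 16, 1729 → Jun 16, 1730: 365 days.
Jun 16, 1730 → Jun 16, 1731: 365 days.
Jun 16, 1731 → Jul 16, 1731: 30 days (June has 30).
Jul 16, 1731 → Aug 16, 1731: 31 days (July has 31).
Aug 16, 1731 → Sep 15, 1731: 30 days.
Total: 4474 days.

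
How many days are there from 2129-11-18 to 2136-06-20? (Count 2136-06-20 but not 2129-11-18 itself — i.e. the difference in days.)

Nov 18, 2129 → Nov 18, 2130: 365 days.
Nov 18, 2130 → Nov 18, 2131: 365 days.
Nov 18, 2131 → Nov 18, 2132: 366 days (Feb 29, 2132 is in that span).
Nov 18, 2132 → Nov 18, 2133: 365 days.
Nov 18, 2133 → Nov 18, 2134: 365 days.
Nov 18, 2134 → Nov 18, 2135: 365 days.
Nov 18, 2135 → Dec 18, 2135: 30 days (November has 30).
Dec 18, 2135 → Jan 18, 2136: 31 days (December has 31).
Jan 18, 2136 → Feb 18, 2136: 31 days (January has 31).
Feb 18, 2136 → Mar 18, 2136: 29 days (February has 29).
Mar 18, 2136 → Apr 18, 2136: 31 days (March has 31).
Apr 18, 2136 → May 18, 2136: 30 days (April has 30).
May 18, 2136 → Jun 18, 2136: 31 days (May has 31).
Jun 18, 2136 → Jun 20, 2136: 2 days.
Total: 2406 days.

2406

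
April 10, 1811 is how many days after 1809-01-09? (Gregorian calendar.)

Jan 9, 1809 → Jan 9, 1810: 365 days.
Jan 9, 1810 → Jan 9, 1811: 365 days.
Jan 9, 1811 → Feb 9, 1811: 31 days (January has 31).
Feb 9, 1811 → Mar 9, 1811: 28 days (February has 28).
Mar 9, 1811 → Apr 9, 1811: 31 days (March has 31).
Apr 9, 1811 → Apr 10, 1811: 1 days.
Total: 821 days.

821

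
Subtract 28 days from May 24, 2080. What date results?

−24 → Apr 30, 2080 (end of Apr, 30 days; 4 left).
−4 → Apr 26, 2080.

April 26, 2080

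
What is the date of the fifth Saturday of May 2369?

May 31, 2369

May 1, 2369 is a Thursday.
The first Saturday is therefore May 3 (2 days later).
The fifth Saturday is 3 + 4×7 = May 31.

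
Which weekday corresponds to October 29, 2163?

Saturday

Doomsday rule: the anchor day for the 2100s is Sunday. For year 63: 63÷12 = 5 r 3, and 3÷4 = 0, so 5+3+0 = 8.
Sunday + 8 ≡ Monday — that's 2163's doomsday.
In October the doomsday date is Oct 10.
Oct 29 is 19 days after Oct 10; 19 mod 7 = 5, so Monday + 5 = Saturday.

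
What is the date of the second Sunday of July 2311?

July 1, 2311 is a Saturday.
The first Sunday is therefore July 2 (1 days later).
The second Sunday is 2 + 1×7 = July 9.

July 9, 2311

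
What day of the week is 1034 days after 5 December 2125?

Dec 5, 2125 is a Wednesday.
1034 mod 7 = 5, so 1034 days after a Wednesday is Wednesday + 5 = Monday.

Monday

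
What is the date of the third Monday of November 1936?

November 1, 1936 is a Sunday.
The first Monday is therefore November 2 (1 days later).
The third Monday is 2 + 2×7 = November 16.

November 16, 1936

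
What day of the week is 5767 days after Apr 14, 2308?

First find the weekday of Apr 14, 2308. Doomsday rule: the anchor day for the 2300s is Wednesday. For year 08: 8÷12 = 0 r 8, and 8÷4 = 2, so 0+8+2 = 10.
Wednesday + 10 ≡ Saturday — that's 2308's doomsday.
In April the doomsday date is Apr 4.
Apr 14 is 10 days after Apr 4; 10 mod 7 = 3, so Saturday + 3 = Tuesday.
5767 mod 7 = 6, so 5767 days after a Tuesday is Tuesday + 6 = Monday.

Monday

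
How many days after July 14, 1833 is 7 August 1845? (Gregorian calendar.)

Jul 14, 1833 → Jul 14, 1834: 365 days.
Jul 14, 1834 → Jul 14, 1835: 365 days.
Jul 14, 1835 → Jul 14, 1836: 366 days (Feb 29, 1836 is in that span).
Jul 14, 1836 → Jul 14, 1837: 365 days.
Jul 14, 1837 → Jul 14, 1838: 365 days.
Jul 14, 1838 → Jul 14, 1839: 365 days.
Jul 14, 1839 → Jul 14, 1840: 366 days (Feb 29, 1840 is in that span).
Jul 14, 1840 → Jul 14, 1841: 365 days.
Jul 14, 1841 → Jul 14, 1842: 365 days.
Jul 14, 1842 → Jul 14, 1843: 365 days.
Jul 14, 1843 → Jul 14, 1844: 366 days (Feb 29, 1844 is in that span).
Jul 14, 1844 → Aug 14, 1844: 31 days (July has 31).
Aug 14, 1844 → Sep 14, 1844: 31 days (August has 31).
Sep 14, 1844 → Oct 14, 1844: 30 days (September has 30).
Oct 14, 1844 → Nov 14, 1844: 31 days (October has 31).
Nov 14, 1844 → Dec 14, 1844: 30 days (November has 30).
Dec 14, 1844 → Jan 14, 1845: 31 days (December has 31).
Jan 14, 1845 → Feb 14, 1845: 31 days (January has 31).
Feb 14, 1845 → Mar 14, 1845: 28 days (February has 28).
Mar 14, 1845 → Apr 14, 1845: 31 days (March has 31).
Apr 14, 1845 → May 14, 1845: 30 days (April has 30).
May 14, 1845 → Jun 14, 1845: 31 days (May has 31).
Jun 14, 1845 → Jul 14, 1845: 30 days (June has 30).
Jul 14, 1845 → Aug 7, 1845: 24 days.
Total: 4407 days.

4407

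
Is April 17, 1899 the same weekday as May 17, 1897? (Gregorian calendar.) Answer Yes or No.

From May 17, 1897 to Apr 17, 1899 is 700 days.
700 mod 7 = 0, so they are the same weekday.
(May 17, 1897 is a Monday; Apr 17, 1899 is a Monday.)

Yes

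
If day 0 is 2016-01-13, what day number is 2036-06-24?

7468

Jan 13, 2016 → Jan 13, 2017: 366 days (Feb 29, 2016 is in that span).
Jan 13, 2017 → Jan 13, 2018: 365 days.
Jan 13, 2018 → Jan 13, 2019: 365 days.
Jan 13, 2019 → Jan 13, 2020: 365 days.
Jan 13, 2020 → Jan 13, 2021: 366 days (Feb 29, 2020 is in that span).
Jan 13, 2021 → Jan 13, 2022: 365 days.
Jan 13, 2022 → Jan 13, 2023: 365 days.
Jan 13, 2023 → Jan 13, 2024: 365 days.
Jan 13, 2024 → Jan 13, 2025: 366 days (Feb 29, 2024 is in that span).
Jan 13, 2025 → Jan 13, 2026: 365 days.
Jan 13, 2026 → Jan 13, 2027: 365 days.
Jan 13, 2027 → Jan 13, 2028: 365 days.
Jan 13, 2028 → Jan 13, 2029: 366 days (Feb 29, 2028 is in that span).
Jan 13, 2029 → Jan 13, 2030: 365 days.
Jan 13, 2030 → Jan 13, 2031: 365 days.
Jan 13, 2031 → Jan 13, 2032: 365 days.
Jan 13, 2032 → Jan 13, 2033: 366 days (Feb 29, 2032 is in that span).
Jan 13, 2033 → Jan 13, 2034: 365 days.
Jan 13, 2034 → Jan 13, 2035: 365 days.
Jan 13, 2035 → Jan 13, 2036: 365 days.
Jan 13, 2036 → Feb 13, 2036: 31 days (January has 31).
Feb 13, 2036 → Mar 13, 2036: 29 days (February has 29).
Mar 13, 2036 → Apr 13, 2036: 31 days (March has 31).
Apr 13, 2036 → May 13, 2036: 30 days (April has 30).
May 13, 2036 → Jun 13, 2036: 31 days (May has 31).
Jun 13, 2036 → Jun 24, 2036: 11 days.
Total: 7468 days.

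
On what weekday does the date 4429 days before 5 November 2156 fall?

Sunday

First find the weekday of Nov 5, 2156. Doomsday rule: the anchor day for the 2100s is Sunday. For year 56: 56÷12 = 4 r 8, and 8÷4 = 2, so 4+8+2 = 14.
Sunday + 14 ≡ Sunday — that's 2156's doomsday.
In November the doomsday date is Nov 7.
Nov 5 is 2 days before Nov 7; 2 mod 7 = 2, so Sunday − 2 = Friday.
4429 mod 7 = 5, so 4429 days before a Friday is Friday − 5 = Sunday.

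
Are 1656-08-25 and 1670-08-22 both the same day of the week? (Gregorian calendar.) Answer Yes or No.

Yes

From Aug 25, 1656 to Aug 22, 1670 is 5110 days.
5110 mod 7 = 0, so they are the same weekday.
(Aug 25, 1656 is a Friday; Aug 22, 1670 is a Friday.)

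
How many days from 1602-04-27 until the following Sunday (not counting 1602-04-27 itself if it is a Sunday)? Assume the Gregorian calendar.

1

Apr 27, 1602 is a Saturday.
From Saturday to the next Sunday is 1 day.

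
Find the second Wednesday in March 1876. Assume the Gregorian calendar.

March 8, 1876

March 1, 1876 is a Wednesday.
The first Wednesday is therefore March 1 (same day).
The second Wednesday is 1 + 1×7 = March 8.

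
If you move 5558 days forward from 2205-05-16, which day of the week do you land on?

Thursday

May 16, 2205 is a Thursday.
5558 mod 7 = 0, so 5558 days after a Thursday is Thursday + 0 = Thursday.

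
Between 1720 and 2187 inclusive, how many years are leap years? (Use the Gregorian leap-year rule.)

Multiples of 4 in [1720,2187]: 117.
Of those, multiples of 100: 4 (not leap unless ÷400).
Multiples of 400: 1.
Leap years = 117 − 4 + 1 = 114.

114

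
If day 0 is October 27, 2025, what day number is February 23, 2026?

119

Oct 27, 2025 → Nov 27, 2025: 31 days (October has 31).
Nov 27, 2025 → Dec 27, 2025: 30 days (November has 30).
Dec 27, 2025 → Jan 27, 2026: 31 days (December has 31).
Jan 27, 2026 → Feb 23, 2026: 27 days.
Total: 119 days.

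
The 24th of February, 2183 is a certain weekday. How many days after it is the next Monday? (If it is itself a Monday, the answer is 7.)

Feb 24, 2183 is a Monday.
From Monday to the next Monday is 7 days.

7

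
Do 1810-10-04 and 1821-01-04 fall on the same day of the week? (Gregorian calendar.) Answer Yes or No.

From Oct 4, 1810 to Jan 4, 1821 is 3745 days.
3745 mod 7 = 0, so they are the same weekday.
(Oct 4, 1810 is a Thursday; Jan 4, 1821 is a Thursday.)

Yes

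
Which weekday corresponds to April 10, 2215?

Doomsday rule: the anchor day for the 2200s is Friday. For year 15: 15÷12 = 1 r 3, and 3÷4 = 0, so 1+3+0 = 4.
Friday + 4 ≡ Tuesday — that's 2215's doomsday.
In April the doomsday date is Apr 4.
Apr 10 is 6 days after Apr 4; 6 mod 7 = 6, so Tuesday + 6 = Monday.

Monday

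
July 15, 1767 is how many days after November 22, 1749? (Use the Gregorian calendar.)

Nov 22, 1749 → Nov 22, 1750: 365 days.
Nov 22, 1750 → Nov 22, 1751: 365 days.
Nov 22, 1751 → Nov 22, 1752: 366 days (Feb 29, 1752 is in that span).
Nov 22, 1752 → Nov 22, 1753: 365 days.
Nov 22, 1753 → Nov 22, 1754: 365 days.
Nov 22, 1754 → Nov 22, 1755: 365 days.
Nov 22, 1755 → Nov 22, 1756: 366 days (Feb 29, 1756 is in that span).
Nov 22, 1756 → Nov 22, 1757: 365 days.
Nov 22, 1757 → Nov 22, 1758: 365 days.
Nov 22, 1758 → Nov 22, 1759: 365 days.
Nov 22, 1759 → Nov 22, 1760: 366 days (Feb 29, 1760 is in that span).
Nov 22, 1760 → Nov 22, 1761: 365 days.
Nov 22, 1761 → Nov 22, 1762: 365 days.
Nov 22, 1762 → Nov 22, 1763: 365 days.
Nov 22, 1763 → Nov 22, 1764: 366 days (Feb 29, 1764 is in that span).
Nov 22, 1764 → Nov 22, 1765: 365 days.
Nov 22, 1765 → Nov 22, 1766: 365 days.
Nov 22, 1766 → Dec 22, 1766: 30 days (November has 30).
Dec 22, 1766 → Jan 22, 1767: 31 days (December has 31).
Jan 22, 1767 → Feb 22, 1767: 31 days (January has 31).
Feb 22, 1767 → Mar 22, 1767: 28 days (February has 28).
Mar 22, 1767 → Apr 22, 1767: 31 days (March has 31).
Apr 22, 1767 → May 22, 1767: 30 days (April has 30).
May 22, 1767 → Jun 22, 1767: 31 days (May has 31).
Jun 22, 1767 → Jul 15, 1767: 23 days.
Total: 6444 days.

6444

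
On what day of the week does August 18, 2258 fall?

Wednesday

Doomsday rule: the anchor day for the 2200s is Friday. For year 58: 58÷12 = 4 r 10, and 10÷4 = 2, so 4+10+2 = 16.
Friday + 16 ≡ Sunday — that's 2258's doomsday.
In August the doomsday date is Aug 8.
Aug 18 is 10 days after Aug 8; 10 mod 7 = 3, so Sunday + 3 = Wednesday.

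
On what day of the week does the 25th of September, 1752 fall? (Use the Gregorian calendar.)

Doomsday rule: the anchor day for the 1700s is Sunday. For year 52: 52÷12 = 4 r 4, and 4÷4 = 1, so 4+4+1 = 9.
Sunday + 9 ≡ Tuesday — that's 1752's doomsday.
In September the doomsday date is Sep 5.
Sep 25 is 20 days after Sep 5; 20 mod 7 = 6, so Tuesday + 6 = Monday.

Monday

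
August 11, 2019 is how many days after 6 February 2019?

186

Feb 6, 2019 → Mar 6, 2019: 28 days (February has 28).
Mar 6, 2019 → Apr 6, 2019: 31 days (March has 31).
Apr 6, 2019 → May 6, 2019: 30 days (April has 30).
May 6, 2019 → Jun 6, 2019: 31 days (May has 31).
Jun 6, 2019 → Jul 6, 2019: 30 days (June has 30).
Jul 6, 2019 → Aug 6, 2019: 31 days (July has 31).
Aug 6, 2019 → Aug 11, 2019: 5 days.
Total: 186 days.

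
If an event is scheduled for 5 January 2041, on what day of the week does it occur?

Saturday

Doomsday rule: the anchor day for the 2000s is Tuesday. For year 41: 41÷12 = 3 r 5, and 5÷4 = 1, so 3+5+1 = 9.
Tuesday + 9 ≡ Thursday — that's 2041's doomsday.
In January the doomsday date is Jan 3 (2041 is not a leap year).
Jan 5 is 2 days after Jan 3; 2 mod 7 = 2, so Thursday + 2 = Saturday.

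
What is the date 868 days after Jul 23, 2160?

December 8, 2162

+365 (one year) → Jul 23, 2161 (503 left).
+365 (one year) → Jul 23, 2162 (138 left).
Jul has 31 days: +9 → Aug 1, 2162 (129 left).
Aug has 31 days: +31 → Sep 1, 2162 (98 left).
Sep has 30 days: +30 → Oct 1, 2162 (68 left).
Oct has 31 days: +31 → Nov 1, 2162 (37 left).
Nov has 30 days: +30 → Dec 1, 2162 (7 left).
+7 → Dec 8, 2162.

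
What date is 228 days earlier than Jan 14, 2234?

−14 → Dec 31, 2233 (end of Dec, 31 days; 214 left).
−31 → Nov 30, 2233 (end of Nov, 30 days; 183 left).
−30 → Oct 31, 2233 (end of Oct, 31 days; 153 left).
−31 → Sep 30, 2233 (end of Sep, 30 days; 122 left).
−30 → Aug 31, 2233 (end of Aug, 31 days; 92 left).
−31 → Jul 31, 2233 (end of Jul, 31 days; 61 left).
−31 → Jun 30, 2233 (end of Jun, 30 days; 30 left).
−30 → May 31, 2233 (end of May, 31 days; 0 left).

May 31, 2233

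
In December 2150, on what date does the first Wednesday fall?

December 2, 2150

December 1, 2150 is a Tuesday.
The first Wednesday is therefore December 2 (1 days later).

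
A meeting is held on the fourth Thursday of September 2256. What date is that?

September 25, 2256

September 1, 2256 is a Monday.
The first Thursday is therefore September 4 (3 days later).
The fourth Thursday is 4 + 3×7 = September 25.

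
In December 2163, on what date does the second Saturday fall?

December 1, 2163 is a Thursday.
The first Saturday is therefore December 3 (2 days later).
The second Saturday is 3 + 1×7 = December 10.

December 10, 2163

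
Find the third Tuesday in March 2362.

March 20, 2362

March 1, 2362 is a Thursday.
The first Tuesday is therefore March 6 (5 days later).
The third Tuesday is 6 + 2×7 = March 20.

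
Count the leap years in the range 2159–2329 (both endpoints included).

Multiples of 4 in [2159,2329]: 43.
Of those, multiples of 100: 2 (not leap unless ÷400).
Multiples of 400: 0.
Leap years = 43 − 2 + 0 = 41.

41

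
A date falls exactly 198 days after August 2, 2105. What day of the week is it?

Tuesday

First find the weekday of Aug 2, 2105. Doomsday rule: the anchor day for the 2100s is Sunday. For year 05: 5÷12 = 0 r 5, and 5÷4 = 1, so 0+5+1 = 6.
Sunday + 6 ≡ Saturday — that's 2105's doomsday.
In August the doomsday date is Aug 8.
Aug 2 is 6 days before Aug 8; 6 mod 7 = 6, so Saturday − 6 = Sunday.
198 mod 7 = 2, so 198 days after a Sunday is Sunday + 2 = Tuesday.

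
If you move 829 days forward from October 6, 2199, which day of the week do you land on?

First find the weekday of Oct 6, 2199. Doomsday rule: the anchor day for the 2100s is Sunday. For year 99: 99÷12 = 8 r 3, and 3÷4 = 0, so 8+3+0 = 11.
Sunday + 11 ≡ Thursday — that's 2199's doomsday.
In October the doomsday date is Oct 10.
Oct 6 is 4 days before Oct 10; 4 mod 7 = 4, so Thursday − 4 = Sunday.
829 mod 7 = 3, so 829 days after a Sunday is Sunday + 3 = Wednesday.

Wednesday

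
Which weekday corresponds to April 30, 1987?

Thursday

Doomsday rule: the anchor day for the 1900s is Wednesday. For year 87: 87÷12 = 7 r 3, and 3÷4 = 0, so 7+3+0 = 10.
Wednesday + 10 ≡ Saturday — that's 1987's doomsday.
In April the doomsday date is Apr 4.
Apr 30 is 26 days after Apr 4; 26 mod 7 = 5, so Saturday + 5 = Thursday.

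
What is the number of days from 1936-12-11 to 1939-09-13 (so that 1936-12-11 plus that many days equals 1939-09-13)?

1006

Dec 11, 1936 → Dec 11, 1937: 365 days.
Dec 11, 1937 → Dec 11, 1938: 365 days.
Dec 11, 1938 → Jan 11, 1939: 31 days (December has 31).
Jan 11, 1939 → Feb 11, 1939: 31 days (January has 31).
Feb 11, 1939 → Mar 11, 1939: 28 days (February has 28).
Mar 11, 1939 → Apr 11, 1939: 31 days (March has 31).
Apr 11, 1939 → May 11, 1939: 30 days (April has 30).
May 11, 1939 → Jun 11, 1939: 31 days (May has 31).
Jun 11, 1939 → Jul 11, 1939: 30 days (June has 30).
Jul 11, 1939 → Aug 11, 1939: 31 days (July has 31).
Aug 11, 1939 → Sep 11, 1939: 31 days (August has 31).
Sep 11, 1939 → Sep 13, 1939: 2 days.
Total: 1006 days.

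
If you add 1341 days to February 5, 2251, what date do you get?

October 8, 2254

+365 (one year) → Feb 5, 2252 (976 left).
+366 (one year; includes Feb 29, 2252) → Feb 5, 2253 (610 left).
+365 (one year) → Feb 5, 2254 (245 left).
Feb has 28 days: +24 → Mar 1, 2254 (221 left).
Mar has 31 days: +31 → Apr 1, 2254 (190 left).
Apr has 30 days: +30 → May 1, 2254 (160 left).
May has 31 days: +31 → Jun 1, 2254 (129 left).
Jun has 30 days: +30 → Jul 1, 2254 (99 left).
Jul has 31 days: +31 → Aug 1, 2254 (68 left).
Aug has 31 days: +31 → Sep 1, 2254 (37 left).
Sep has 30 days: +30 → Oct 1, 2254 (7 left).
+7 → Oct 8, 2254.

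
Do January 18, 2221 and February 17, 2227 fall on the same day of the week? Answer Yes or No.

From Jan 18, 2221 to Feb 17, 2227 is 2221 days.
2221 mod 7 = 2, so they are different weekdays.
(Jan 18, 2221 is a Thursday; Feb 17, 2227 is a Saturday.)

No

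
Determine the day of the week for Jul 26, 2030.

January 1, 2030 is a Tuesday.
Jan 1, 2030 → Feb 1, 2030: 31 days (January has 31).
Feb 1, 2030 → Mar 1, 2030: 28 days (February has 28).
Mar 1, 2030 → Apr 1, 2030: 31 days (March has 31).
Apr 1, 2030 → May 1, 2030: 30 days (April has 30).
May 1, 2030 → Jun 1, 2030: 31 days (May has 31).
Jun 1, 2030 → Jul 1, 2030: 30 days (June has 30).
Jul 1, 2030 → Jul 26, 2030: 25 days.
Total: 206 days.
206 mod 7 = 3, so Tuesday + 3 = Friday.

Friday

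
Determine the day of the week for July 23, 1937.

Friday

January 1, 1937 is a Friday.
Jan 1, 1937 → Feb 1, 1937: 31 days (January has 31).
Feb 1, 1937 → Mar 1, 1937: 28 days (February has 28).
Mar 1, 1937 → Apr 1, 1937: 31 days (March has 31).
Apr 1, 1937 → May 1, 1937: 30 days (April has 30).
May 1, 1937 → Jun 1, 1937: 31 days (May has 31).
Jun 1, 1937 → Jul 1, 1937: 30 days (June has 30).
Jul 1, 1937 → Jul 23, 1937: 22 days.
Total: 203 days.
203 mod 7 = 0, so Friday + 0 = Friday.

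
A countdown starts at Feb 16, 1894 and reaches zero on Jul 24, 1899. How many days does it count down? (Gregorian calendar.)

1984

Feb 16, 1894 → Feb 16, 1895: 365 days.
Feb 16, 1895 → Feb 16, 1896: 365 days.
Feb 16, 1896 → Feb 16, 1897: 366 days (Feb 29, 1896 is in that span).
Feb 16, 1897 → Feb 16, 1898: 365 days.
Feb 16, 1898 → Feb 16, 1899: 365 days.
Feb 16, 1899 → Mar 16, 1899: 28 days (February has 28).
Mar 16, 1899 → Apr 16, 1899: 31 days (March has 31).
Apr 16, 1899 → May 16, 1899: 30 days (April has 30).
May 16, 1899 → Jun 16, 1899: 31 days (May has 31).
Jun 16, 1899 → Jul 16, 1899: 30 days (June has 30).
Jul 16, 1899 → Jul 24, 1899: 8 days.
Total: 1984 days.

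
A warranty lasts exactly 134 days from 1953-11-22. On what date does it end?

April 5, 1954

Nov has 30 days: +9 → Dec 1, 1953 (125 left).
Dec has 31 days: +31 → Jan 1, 1954 (94 left).
Jan has 31 days: +31 → Feb 1, 1954 (63 left).
Feb has 28 days: +28 → Mar 1, 1954 (35 left).
Mar has 31 days: +31 → Apr 1, 1954 (4 left).
+4 → Apr 5, 1954.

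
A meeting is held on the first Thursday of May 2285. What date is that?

May 1, 2285 is a Friday.
The first Thursday is therefore May 7 (6 days later).

May 7, 2285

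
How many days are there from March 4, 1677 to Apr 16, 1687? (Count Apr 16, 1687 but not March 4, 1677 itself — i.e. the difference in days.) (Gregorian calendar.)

3695

Mar 4, 1677 → Mar 4, 1678: 365 days.
Mar 4, 1678 → Mar 4, 1679: 365 days.
Mar 4, 1679 → Mar 4, 1680: 366 days (Feb 29, 1680 is in that span).
Mar 4, 1680 → Mar 4, 1681: 365 days.
Mar 4, 1681 → Mar 4, 1682: 365 days.
Mar 4, 1682 → Mar 4, 1683: 365 days.
Mar 4, 1683 → Mar 4, 1684: 366 days (Feb 29, 1684 is in that span).
Mar 4, 1684 → Mar 4, 1685: 365 days.
Mar 4, 1685 → Mar 4, 1686: 365 days.
Mar 4, 1686 → Mar 4, 1687: 365 days.
Mar 4, 1687 → Apr 4, 1687: 31 days (March has 31).
Apr 4, 1687 → Apr 16, 1687: 12 days.
Total: 3695 days.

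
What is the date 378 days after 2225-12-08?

December 21, 2226

Dec has 31 days: +24 → Jan 1, 2226 (354 left).
Jan has 31 days: +31 → Feb 1, 2226 (323 left).
Feb has 28 days: +28 → Mar 1, 2226 (295 left).
Mar has 31 days: +31 → Apr 1, 2226 (264 left).
Apr has 30 days: +30 → May 1, 2226 (234 left).
May has 31 days: +31 → Jun 1, 2226 (203 left).
Jun has 30 days: +30 → Jul 1, 2226 (173 left).
Jul has 31 days: +31 → Aug 1, 2226 (142 left).
Aug has 31 days: +31 → Sep 1, 2226 (111 left).
Sep has 30 days: +30 → Oct 1, 2226 (81 left).
Oct has 31 days: +31 → Nov 1, 2226 (50 left).
Nov has 30 days: +30 → Dec 1, 2226 (20 left).
+20 → Dec 21, 2226.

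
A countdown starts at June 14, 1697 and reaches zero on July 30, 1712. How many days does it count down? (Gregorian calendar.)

5524

Jun 14, 1697 → Jun 14, 1698: 365 days.
Jun 14, 1698 → Jun 14, 1699: 365 days.
Jun 14, 1699 → Jun 14, 1700: 365 days.
Jun 14, 1700 → Jun 14, 1701: 365 days.
Jun 14, 1701 → Jun 14, 1702: 365 days.
Jun 14, 1702 → Jun 14, 1703: 365 days.
Jun 14, 1703 → Jun 14, 1704: 366 days (Feb 29, 1704 is in that span).
Jun 14, 1704 → Jun 14, 1705: 365 days.
Jun 14, 1705 → Jun 14, 1706: 365 days.
Jun 14, 1706 → Jun 14, 1707: 365 days.
Jun 14, 1707 → Jun 14, 1708: 366 days (Feb 29, 1708 is in that span).
Jun 14, 1708 → Jun 14, 1709: 365 days.
Jun 14, 1709 → Jun 14, 1710: 365 days.
Jun 14, 1710 → Jun 14, 1711: 365 days.
Jun 14, 1711 → Jun 14, 1712: 366 days (Feb 29, 1712 is in that span).
Jun 14, 1712 → Jul 14, 1712: 30 days (June has 30).
Jul 14, 1712 → Jul 30, 1712: 16 days.
Total: 5524 days.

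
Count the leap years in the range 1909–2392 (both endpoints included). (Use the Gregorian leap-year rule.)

Multiples of 4 in [1909,2392]: 121.
Of those, multiples of 100: 4 (not leap unless ÷400).
Multiples of 400: 1.
Leap years = 121 − 4 + 1 = 118.

118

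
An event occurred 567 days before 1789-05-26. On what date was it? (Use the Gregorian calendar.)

November 6, 1787

−365 (one year) → May 26, 1788 (202 left).
−26 → Apr 30, 1788 (end of Apr, 30 days; 176 left).
−30 → Mar 31, 1788 (end of Mar, 31 days; 146 left).
−31 → Feb 29, 1788 (end of Feb, 29 days; 115 left).
−29 → Jan 31, 1788 (end of Jan, 31 days; 86 left).
−31 → Dec 31, 1787 (end of Dec, 31 days; 55 left).
−31 → Nov 30, 1787 (end of Nov, 30 days; 24 left).
−24 → Nov 6, 1787.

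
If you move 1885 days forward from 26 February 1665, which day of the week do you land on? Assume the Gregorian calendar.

Saturday

Feb 26, 1665 is a Thursday.
1885 mod 7 = 2, so 1885 days after a Thursday is Thursday + 2 = Saturday.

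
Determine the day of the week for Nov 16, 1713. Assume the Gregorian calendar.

Thursday

Doomsday rule: the anchor day for the 1700s is Sunday. For year 13: 13÷12 = 1 r 1, and 1÷4 = 0, so 1+1+0 = 2.
Sunday + 2 ≡ Tuesday — that's 1713's doomsday.
In November the doomsday date is Nov 7.
Nov 16 is 9 days after Nov 7; 9 mod 7 = 2, so Tuesday + 2 = Thursday.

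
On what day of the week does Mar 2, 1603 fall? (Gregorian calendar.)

Sunday

Doomsday rule: the anchor day for the 1600s is Tuesday. For year 03: 3÷12 = 0 r 3, and 3÷4 = 0, so 0+3+0 = 3.
Tuesday + 3 ≡ Friday — that's 1603's doomsday.
In March the doomsday date is Mar 14.
Mar 2 is 12 days before Mar 14; 12 mod 7 = 5, so Friday − 5 = Sunday.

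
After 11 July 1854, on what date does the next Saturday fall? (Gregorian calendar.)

Jul 11, 1854 is a Tuesday.
From Tuesday to the next Saturday is 4 days.
Jul 11, 1854 + 4 = Jul 15, 1854.

July 15, 1854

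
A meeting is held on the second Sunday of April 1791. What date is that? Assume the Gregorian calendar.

April 10, 1791

April 1, 1791 is a Friday.
The first Sunday is therefore April 3 (2 days later).
The second Sunday is 3 + 1×7 = April 10.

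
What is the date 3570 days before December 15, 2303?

March 6, 2294

−365 (one year) → Dec 15, 2302 (3205 left).
−365 (one year) → Dec 15, 2301 (2840 left).
−365 (one year) → Dec 15, 2300 (2475 left).
−365 (one year) → Dec 15, 2299 (2110 left).
−365 (one year) → Dec 15, 2298 (1745 left).
−365 (one year) → Dec 15, 2297 (1380 left).
−365 (one year) → Dec 15, 2296 (1015 left).
−366 (one year; includes Feb 29, 2296) → Dec 15, 2295 (649 left).
−365 (one year) → Dec 15, 2294 (284 left).
−15 → Nov 30, 2294 (end of Nov, 30 days; 269 left).
−30 → Oct 31, 2294 (end of Oct, 31 days; 239 left).
−31 → Sep 30, 2294 (end of Sep, 30 days; 208 left).
−30 → Aug 31, 2294 (end of Aug, 31 days; 178 left).
−31 → Jul 31, 2294 (end of Jul, 31 days; 147 left).
−31 → Jun 30, 2294 (end of Jun, 30 days; 116 left).
−30 → May 31, 2294 (end of May, 31 days; 86 left).
−31 → Apr 30, 2294 (end of Apr, 30 days; 55 left).
−30 → Mar 31, 2294 (end of Mar, 31 days; 25 left).
−25 → Mar 6, 2294.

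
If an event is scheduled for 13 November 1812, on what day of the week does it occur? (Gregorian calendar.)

Friday

Doomsday rule: the anchor day for the 1800s is Friday. For year 12: 12÷12 = 1 r 0, and 0÷4 = 0, so 1+0+0 = 1.
Friday + 1 ≡ Saturday — that's 1812's doomsday.
In November the doomsday date is Nov 7.
Nov 13 is 6 days after Nov 7; 6 mod 7 = 6, so Saturday + 6 = Friday.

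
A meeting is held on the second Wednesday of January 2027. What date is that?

January 13, 2027

January 1, 2027 is a Friday.
The first Wednesday is therefore January 6 (5 days later).
The second Wednesday is 6 + 1×7 = January 13.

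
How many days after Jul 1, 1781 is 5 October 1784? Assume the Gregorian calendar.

1192

Jul 1, 1781 → Jul 1, 1782: 365 days.
Jul 1, 1782 → Jul 1, 1783: 365 days.
Jul 1, 1783 → Jul 1, 1784: 366 days (Feb 29, 1784 is in that span).
Jul 1, 1784 → Aug 1, 1784: 31 days (July has 31).
Aug 1, 1784 → Sep 1, 1784: 31 days (August has 31).
Sep 1, 1784 → Oct 1, 1784: 30 days (September has 30).
Oct 1, 1784 → Oct 5, 1784: 4 days.
Total: 1192 days.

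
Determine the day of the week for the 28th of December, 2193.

January 1, 2193 is a Tuesday.
Jan 1, 2193 → Feb 1, 2193: 31 days (January has 31).
Feb 1, 2193 → Mar 1, 2193: 28 days (February has 28).
Mar 1, 2193 → Apr 1, 2193: 31 days (March has 31).
Apr 1, 2193 → May 1, 2193: 30 days (April has 30).
May 1, 2193 → Jun 1, 2193: 31 days (May has 31).
Jun 1, 2193 → Jul 1, 2193: 30 days (June has 30).
Jul 1, 2193 → Aug 1, 2193: 31 days (July has 31).
Aug 1, 2193 → Sep 1, 2193: 31 days (August has 31).
Sep 1, 2193 → Oct 1, 2193: 30 days (September has 30).
Oct 1, 2193 → Nov 1, 2193: 31 days (October has 31).
Nov 1, 2193 → Dec 1, 2193: 30 days (November has 30).
Dec 1, 2193 → Dec 28, 2193: 27 days.
Total: 361 days.
361 mod 7 = 4, so Tuesday + 4 = Saturday.

Saturday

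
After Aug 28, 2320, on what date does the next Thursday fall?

September 2, 2320

Aug 28, 2320 is a Saturday.
From Saturday to the next Thursday is 5 days.
Aug 28, 2320 + 5 = Sep 2, 2320.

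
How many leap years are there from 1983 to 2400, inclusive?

102

Multiples of 4 in [1983,2400]: 105.
Of those, multiples of 100: 5 (not leap unless ÷400).
Multiples of 400: 2.
Leap years = 105 − 5 + 2 = 102.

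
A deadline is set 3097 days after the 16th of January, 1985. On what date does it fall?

+365 (one year) → Jan 16, 1986 (2732 left).
+365 (one year) → Jan 16, 1987 (2367 left).
+365 (one year) → Jan 16, 1988 (2002 left).
+366 (one year; includes Feb 29, 1988) → Jan 16, 1989 (1636 left).
+365 (one year) → Jan 16, 1990 (1271 left).
+365 (one year) → Jan 16, 1991 (906 left).
+365 (one year) → Jan 16, 1992 (541 left).
+366 (one year; includes Feb 29, 1992) → Jan 16, 1993 (175 left).
Jan has 31 days: +16 → Feb 1, 1993 (159 left).
Feb has 28 days: +28 → Mar 1, 1993 (131 left).
Mar has 31 days: +31 → Apr 1, 1993 (100 left).
Apr has 30 days: +30 → May 1, 1993 (70 left).
May has 31 days: +31 → Jun 1, 1993 (39 left).
Jun has 30 days: +30 → Jul 1, 1993 (9 left).
+9 → Jul 10, 1993.

July 10, 1993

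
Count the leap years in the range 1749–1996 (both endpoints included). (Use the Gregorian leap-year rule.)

60

Multiples of 4 in [1749,1996]: 62.
Of those, multiples of 100: 2 (not leap unless ÷400).
Multiples of 400: 0.
Leap years = 62 − 2 + 0 = 60.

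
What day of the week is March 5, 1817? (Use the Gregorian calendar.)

Doomsday rule: the anchor day for the 1800s is Friday. For year 17: 17÷12 = 1 r 5, and 5÷4 = 1, so 1+5+1 = 7.
Friday + 7 ≡ Friday — that's 1817's doomsday.
In March the doomsday date is Mar 14.
Mar 5 is 9 days before Mar 14; 9 mod 7 = 2, so Friday − 2 = Wednesday.

Wednesday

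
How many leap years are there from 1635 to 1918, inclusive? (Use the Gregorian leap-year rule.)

68

Multiples of 4 in [1635,1918]: 71.
Of those, multiples of 100: 3 (not leap unless ÷400).
Multiples of 400: 0.
Leap years = 71 − 3 + 0 = 68.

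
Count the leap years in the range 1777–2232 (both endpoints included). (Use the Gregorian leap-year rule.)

Multiples of 4 in [1777,2232]: 114.
Of those, multiples of 100: 5 (not leap unless ÷400).
Multiples of 400: 1.
Leap years = 114 − 5 + 1 = 110.

110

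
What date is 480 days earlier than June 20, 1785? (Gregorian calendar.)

−365 (one year) → Jun 20, 1784 (115 left).
−20 → May 31, 1784 (end of May, 31 days; 95 left).
−31 → Apr 30, 1784 (end of Apr, 30 days; 64 left).
−30 → Mar 31, 1784 (end of Mar, 31 days; 34 left).
−31 → Feb 29, 1784 (end of Feb, 29 days; 3 left).
−3 → Feb 26, 1784.

February 26, 1784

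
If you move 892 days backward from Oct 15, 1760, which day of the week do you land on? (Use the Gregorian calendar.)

First find the weekday of Oct 15, 1760. Doomsday rule: the anchor day for the 1700s is Sunday. For year 60: 60÷12 = 5 r 0, and 0÷4 = 0, so 5+0+0 = 5.
Sunday + 5 ≡ Friday — that's 1760's doomsday.
In October the doomsday date is Oct 10.
Oct 15 is 5 days after Oct 10; 5 mod 7 = 5, so Friday + 5 = Wednesday.
892 mod 7 = 3, so 892 days before a Wednesday is Wednesday − 3 = Sunday.

Sunday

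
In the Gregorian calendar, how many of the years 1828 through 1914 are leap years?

Multiples of 4 in [1828,1914]: 22.
Of those, multiples of 100: 1 (not leap unless ÷400).
Multiples of 400: 0.
Leap years = 22 − 1 + 0 = 21.

21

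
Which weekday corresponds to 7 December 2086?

Doomsday rule: the anchor day for the 2000s is Tuesday. For year 86: 86÷12 = 7 r 2, and 2÷4 = 0, so 7+2+0 = 9.
Tuesday + 9 ≡ Thursday — that's 2086's doomsday.
In December the doomsday date is Dec 12.
Dec 7 is 5 days before Dec 12; 5 mod 7 = 5, so Thursday − 5 = Saturday.

Saturday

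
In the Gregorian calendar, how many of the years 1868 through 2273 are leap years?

Multiples of 4 in [1868,2273]: 102.
Of those, multiples of 100: 4 (not leap unless ÷400).
Multiples of 400: 1.
Leap years = 102 − 4 + 1 = 99.

99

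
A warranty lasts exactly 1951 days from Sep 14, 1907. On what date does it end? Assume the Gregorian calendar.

+366 (one year; includes Feb 29, 1908) → Sep 14, 1908 (1585 left).
+365 (one year) → Sep 14, 1909 (1220 left).
+365 (one year) → Sep 14, 1910 (855 left).
+365 (one year) → Sep 14, 1911 (490 left).
+366 (one year; includes Feb 29, 1912) → Sep 14, 1912 (124 left).
Sep has 30 days: +17 → Oct 1, 1912 (107 left).
Oct has 31 days: +31 → Nov 1, 1912 (76 left).
Nov has 30 days: +30 → Dec 1, 1912 (46 left).
Dec has 31 days: +31 → Jan 1, 1913 (15 left).
+15 → Jan 16, 1913.

January 16, 1913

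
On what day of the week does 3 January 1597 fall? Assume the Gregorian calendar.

Friday

Doomsday rule: the anchor day for the 1500s is Wednesday. For year 97: 97÷12 = 8 r 1, and 1÷4 = 0, so 8+1+0 = 9.
Wednesday + 9 ≡ Friday — that's 1597's doomsday.
In January the doomsday date is Jan 3 (1597 is not a leap year).
Jan 3 is the doomsday itself: Friday.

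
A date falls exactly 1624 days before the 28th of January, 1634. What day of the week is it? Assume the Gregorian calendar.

Saturday

Jan 28, 1634 is a Saturday.
1624 mod 7 = 0, so 1624 days before a Saturday is Saturday − 0 = Saturday.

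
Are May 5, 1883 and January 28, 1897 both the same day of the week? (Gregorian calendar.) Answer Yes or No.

No

From May 5, 1883 to Jan 28, 1897 is 5017 days.
5017 mod 7 = 5, so they are different weekdays.
(May 5, 1883 is a Saturday; Jan 28, 1897 is a Thursday.)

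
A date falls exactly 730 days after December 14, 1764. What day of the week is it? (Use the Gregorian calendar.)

Sunday

First find the weekday of Dec 14, 1764. Doomsday rule: the anchor day for the 1700s is Sunday. For year 64: 64÷12 = 5 r 4, and 4÷4 = 1, so 5+4+1 = 10.
Sunday + 10 ≡ Wednesday — that's 1764's doomsday.
In December the doomsday date is Dec 12.
Dec 14 is 2 days after Dec 12; 2 mod 7 = 2, so Wednesday + 2 = Friday.
730 mod 7 = 2, so 730 days after a Friday is Friday + 2 = Sunday.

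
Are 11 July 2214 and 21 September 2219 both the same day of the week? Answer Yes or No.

From Jul 11, 2214 to Sep 21, 2219 is 1898 days.
1898 mod 7 = 1, so they are different weekdays.
(Jul 11, 2214 is a Monday; Sep 21, 2219 is a Tuesday.)

No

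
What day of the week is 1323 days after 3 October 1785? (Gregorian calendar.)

Monday

Oct 3, 1785 is a Monday.
1323 mod 7 = 0, so 1323 days after a Monday is Monday + 0 = Monday.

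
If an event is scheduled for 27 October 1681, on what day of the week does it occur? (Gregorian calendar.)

Doomsday rule: the anchor day for the 1600s is Tuesday. For year 81: 81÷12 = 6 r 9, and 9÷4 = 2, so 6+9+2 = 17.
Tuesday + 17 ≡ Friday — that's 1681's doomsday.
In October the doomsday date is Oct 10.
Oct 27 is 17 days after Oct 10; 17 mod 7 = 3, so Friday + 3 = Monday.

Monday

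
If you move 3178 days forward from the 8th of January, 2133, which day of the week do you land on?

Thursday

Jan 8, 2133 is a Thursday.
3178 mod 7 = 0, so 3178 days after a Thursday is Thursday + 0 = Thursday.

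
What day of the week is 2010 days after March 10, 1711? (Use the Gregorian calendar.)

Mar 10, 1711 is a Tuesday.
2010 mod 7 = 1, so 2010 days after a Tuesday is Tuesday + 1 = Wednesday.

Wednesday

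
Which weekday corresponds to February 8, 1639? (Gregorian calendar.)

Tuesday

Doomsday rule: the anchor day for the 1600s is Tuesday. For year 39: 39÷12 = 3 r 3, and 3÷4 = 0, so 3+3+0 = 6.
Tuesday + 6 ≡ Monday — that's 1639's doomsday.
In February the doomsday date is Feb 28 (1639 is not a leap year).
Feb 8 is 20 days before Feb 28; 20 mod 7 = 6, so Monday − 6 = Tuesday.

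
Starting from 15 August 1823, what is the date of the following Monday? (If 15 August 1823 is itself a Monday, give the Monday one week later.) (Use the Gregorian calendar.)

August 18, 1823

Aug 15, 1823 is a Friday.
From Friday to the next Monday is 3 days.
Aug 15, 1823 + 3 = Aug 18, 1823.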